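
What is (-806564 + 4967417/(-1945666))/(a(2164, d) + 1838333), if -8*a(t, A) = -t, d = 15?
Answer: -1569309119041/3577308317431 ≈ -0.43868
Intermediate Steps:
a(t, A) = t/8 (a(t, A) = -(-1)*t/8 = t/8)
(-806564 + 4967417/(-1945666))/(a(2164, d) + 1838333) = (-806564 + 4967417/(-1945666))/((1/8)*2164 + 1838333) = (-806564 + 4967417*(-1/1945666))/(541/2 + 1838333) = (-806564 - 4967417/1945666)/(3677207/2) = -1569309119041/1945666*2/3677207 = -1569309119041/3577308317431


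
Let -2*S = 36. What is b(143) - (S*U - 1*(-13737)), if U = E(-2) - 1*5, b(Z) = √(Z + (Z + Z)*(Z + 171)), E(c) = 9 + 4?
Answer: -13593 + √89947 ≈ -13293.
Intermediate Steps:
S = -18 (S = -½*36 = -18)
E(c) = 13
b(Z) = √(Z + 2*Z*(171 + Z)) (b(Z) = √(Z + (2*Z)*(171 + Z)) = √(Z + 2*Z*(171 + Z)))
U = 8 (U = 13 - 1*5 = 13 - 5 = 8)
b(143) - (S*U - 1*(-13737)) = √(143*(343 + 2*143)) - (-18*8 - 1*(-13737)) = √(143*(343 + 286)) - (-144 + 13737) = √(143*629) - 1*13593 = √89947 - 13593 = -13593 + √89947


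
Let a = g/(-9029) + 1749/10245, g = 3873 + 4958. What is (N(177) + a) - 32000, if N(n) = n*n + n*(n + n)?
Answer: 1911284433587/30834035 ≈ 61986.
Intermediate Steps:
g = 8831
a = -24893958/30834035 (a = 8831/(-9029) + 1749/10245 = 8831*(-1/9029) + 1749*(1/10245) = -8831/9029 + 583/3415 = -24893958/30834035 ≈ -0.80735)
N(n) = 3*n² (N(n) = n² + n*(2*n) = n² + 2*n² = 3*n²)
(N(177) + a) - 32000 = (3*177² - 24893958/30834035) - 32000 = (3*31329 - 24893958/30834035) - 32000 = (93987 - 24893958/30834035) - 32000 = 2897973553587/30834035 - 32000 = 1911284433587/30834035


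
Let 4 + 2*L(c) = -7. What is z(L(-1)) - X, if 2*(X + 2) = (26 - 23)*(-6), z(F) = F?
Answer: 11/2 ≈ 5.5000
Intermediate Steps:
L(c) = -11/2 (L(c) = -2 + (1/2)*(-7) = -2 - 7/2 = -11/2)
X = -11 (X = -2 + ((26 - 23)*(-6))/2 = -2 + (3*(-6))/2 = -2 + (1/2)*(-18) = -2 - 9 = -11)
z(L(-1)) - X = -11/2 - 1*(-11) = -11/2 + 11 = 11/2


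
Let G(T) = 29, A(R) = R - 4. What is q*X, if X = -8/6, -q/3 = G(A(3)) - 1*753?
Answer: -2896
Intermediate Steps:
A(R) = -4 + R
q = 2172 (q = -3*(29 - 1*753) = -3*(29 - 753) = -3*(-724) = 2172)
X = -4/3 (X = (⅙)*(-8) = -4/3 ≈ -1.3333)
q*X = 2172*(-4/3) = -2896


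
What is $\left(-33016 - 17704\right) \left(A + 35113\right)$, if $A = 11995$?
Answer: $-2389317760$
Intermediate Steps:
$\left(-33016 - 17704\right) \left(A + 35113\right) = \left(-33016 - 17704\right) \left(11995 + 35113\right) = \left(-50720\right) 47108 = -2389317760$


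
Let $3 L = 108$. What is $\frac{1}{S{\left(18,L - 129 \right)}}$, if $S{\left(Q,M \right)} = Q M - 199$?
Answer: $- \frac{1}{1873} \approx -0.0005339$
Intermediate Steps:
$L = 36$ ($L = \frac{1}{3} \cdot 108 = 36$)
$S{\left(Q,M \right)} = -199 + M Q$ ($S{\left(Q,M \right)} = M Q - 199 = -199 + M Q$)
$\frac{1}{S{\left(18,L - 129 \right)}} = \frac{1}{-199 + \left(36 - 129\right) 18} = \frac{1}{-199 - 1674} = \frac{1}{-1873} = - \frac{1}{1873}$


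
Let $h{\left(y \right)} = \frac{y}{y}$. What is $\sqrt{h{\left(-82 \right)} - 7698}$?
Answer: $i \sqrt{7697} \approx 87.733 i$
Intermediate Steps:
$h{\left(y \right)} = 1$
$\sqrt{h{\left(-82 \right)} - 7698} = \sqrt{1 - 7698} = \sqrt{-7697} = i \sqrt{7697}$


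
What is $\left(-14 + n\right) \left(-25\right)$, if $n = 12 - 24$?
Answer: $650$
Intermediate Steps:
$n = -12$ ($n = 12 - 24 = -12$)
$\left(-14 + n\right) \left(-25\right) = \left(-14 - 12\right) \left(-25\right) = \left(-26\right) \left(-25\right) = 650$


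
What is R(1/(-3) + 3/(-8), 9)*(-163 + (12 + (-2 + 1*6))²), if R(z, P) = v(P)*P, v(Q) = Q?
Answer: 7533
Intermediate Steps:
R(z, P) = P² (R(z, P) = P*P = P²)
R(1/(-3) + 3/(-8), 9)*(-163 + (12 + (-2 + 1*6))²) = 9²*(-163 + (12 + (-2 + 1*6))²) = 81*(-163 + (12 + (-2 + 6))²) = 81*(-163 + (12 + 4)²) = 81*(-163 + 16²) = 81*(-163 + 256) = 81*93 = 7533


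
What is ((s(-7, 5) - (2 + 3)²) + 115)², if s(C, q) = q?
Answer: 9025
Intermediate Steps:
((s(-7, 5) - (2 + 3)²) + 115)² = ((5 - (2 + 3)²) + 115)² = ((5 - 1*5²) + 115)² = ((5 - 1*25) + 115)² = ((5 - 25) + 115)² = (-20 + 115)² = 95² = 9025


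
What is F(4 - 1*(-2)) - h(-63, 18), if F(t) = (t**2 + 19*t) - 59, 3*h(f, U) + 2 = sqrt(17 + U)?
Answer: 275/3 - sqrt(35)/3 ≈ 89.695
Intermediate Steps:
h(f, U) = -2/3 + sqrt(17 + U)/3
F(t) = -59 + t**2 + 19*t
F(4 - 1*(-2)) - h(-63, 18) = (-59 + (4 - 1*(-2))**2 + 19*(4 - 1*(-2))) - (-2/3 + sqrt(17 + 18)/3) = (-59 + (4 + 2)**2 + 19*(4 + 2)) - (-2/3 + sqrt(35)/3) = (-59 + 6**2 + 19*6) + (2/3 - sqrt(35)/3) = (-59 + 36 + 114) + (2/3 - sqrt(35)/3) = 91 + (2/3 - sqrt(35)/3) = 275/3 - sqrt(35)/3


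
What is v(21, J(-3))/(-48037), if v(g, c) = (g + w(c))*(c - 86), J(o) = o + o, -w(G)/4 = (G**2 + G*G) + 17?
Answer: -30820/48037 ≈ -0.64159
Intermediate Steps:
w(G) = -68 - 8*G**2 (w(G) = -4*((G**2 + G*G) + 17) = -4*((G**2 + G**2) + 17) = -4*(2*G**2 + 17) = -4*(17 + 2*G**2) = -68 - 8*G**2)
J(o) = 2*o
v(g, c) = (-86 + c)*(-68 + g - 8*c**2) (v(g, c) = (g + (-68 - 8*c**2))*(c - 86) = (-68 + g - 8*c**2)*(-86 + c) = (-86 + c)*(-68 + g - 8*c**2))
v(21, J(-3))/(-48037) = (5848 - 86*21 - 136*(-3) - 8*(2*(-3))**3 + 688*(2*(-3))**2 + (2*(-3))*21)/(-48037) = (5848 - 1806 - 68*(-6) - 8*(-6)**3 + 688*(-6)**2 - 6*21)*(-1/48037) = (5848 - 1806 + 408 - 8*(-216) + 688*36 - 126)*(-1/48037) = (5848 - 1806 + 408 + 1728 + 24768 - 126)*(-1/48037) = 30820*(-1/48037) = -30820/48037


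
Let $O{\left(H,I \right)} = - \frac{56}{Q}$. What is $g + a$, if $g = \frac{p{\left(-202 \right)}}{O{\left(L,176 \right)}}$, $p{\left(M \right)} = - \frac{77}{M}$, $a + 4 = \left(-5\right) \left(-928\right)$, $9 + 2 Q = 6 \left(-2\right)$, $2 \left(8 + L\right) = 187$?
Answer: $\frac{14983783}{3232} \approx 4636.1$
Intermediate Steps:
$L = \frac{171}{2}$ ($L = -8 + \frac{1}{2} \cdot 187 = -8 + \frac{187}{2} = \frac{171}{2} \approx 85.5$)
$Q = - \frac{21}{2}$ ($Q = - \frac{9}{2} + \frac{6 \left(-2\right)}{2} = - \frac{9}{2} + \frac{1}{2} \left(-12\right) = - \frac{9}{2} - 6 = - \frac{21}{2} \approx -10.5$)
$a = 4636$ ($a = -4 - -4640 = -4 + 4640 = 4636$)
$O{\left(H,I \right)} = \frac{16}{3}$ ($O{\left(H,I \right)} = - \frac{56}{- \frac{21}{2}} = \left(-56\right) \left(- \frac{2}{21}\right) = \frac{16}{3}$)
$g = \frac{231}{3232}$ ($g = \frac{\left(-77\right) \frac{1}{-202}}{\frac{16}{3}} = \left(-77\right) \left(- \frac{1}{202}\right) \frac{3}{16} = \frac{77}{202} \cdot \frac{3}{16} = \frac{231}{3232} \approx 0.071473$)
$g + a = \frac{231}{3232} + 4636 = \frac{14983783}{3232}$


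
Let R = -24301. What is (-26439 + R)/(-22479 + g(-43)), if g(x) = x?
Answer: 25370/11261 ≈ 2.2529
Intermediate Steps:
(-26439 + R)/(-22479 + g(-43)) = (-26439 - 24301)/(-22479 - 43) = -50740/(-22522) = -50740*(-1/22522) = 25370/11261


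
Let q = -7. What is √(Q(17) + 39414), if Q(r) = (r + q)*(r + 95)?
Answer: √40534 ≈ 201.33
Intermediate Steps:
Q(r) = (-7 + r)*(95 + r) (Q(r) = (r - 7)*(r + 95) = (-7 + r)*(95 + r))
√(Q(17) + 39414) = √((-665 + 17² + 88*17) + 39414) = √((-665 + 289 + 1496) + 39414) = √(1120 + 39414) = √40534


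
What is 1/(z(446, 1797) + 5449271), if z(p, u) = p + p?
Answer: 1/5450163 ≈ 1.8348e-7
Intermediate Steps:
z(p, u) = 2*p
1/(z(446, 1797) + 5449271) = 1/(2*446 + 5449271) = 1/(892 + 5449271) = 1/5450163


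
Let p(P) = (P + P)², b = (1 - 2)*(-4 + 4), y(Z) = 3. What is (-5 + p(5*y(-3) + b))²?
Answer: 801025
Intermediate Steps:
b = 0 (b = -1*0 = 0)
p(P) = 4*P² (p(P) = (2*P)² = 4*P²)
(-5 + p(5*y(-3) + b))² = (-5 + 4*(5*3 + 0)²)² = (-5 + 4*(15 + 0)²)² = (-5 + 4*15²)² = (-5 + 4*225)² = (-5 + 900)² = 895² = 801025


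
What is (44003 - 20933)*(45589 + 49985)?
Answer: 2204892180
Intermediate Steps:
(44003 - 20933)*(45589 + 49985) = 23070*95574 = 2204892180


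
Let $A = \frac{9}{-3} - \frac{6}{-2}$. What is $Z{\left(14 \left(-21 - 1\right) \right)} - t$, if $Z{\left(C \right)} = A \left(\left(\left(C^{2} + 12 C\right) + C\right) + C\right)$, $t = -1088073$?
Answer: $1088073$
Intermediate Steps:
$A = 0$ ($A = 9 \left(- \frac{1}{3}\right) - -3 = -3 + 3 = 0$)
$Z{\left(C \right)} = 0$ ($Z{\left(C \right)} = 0 \left(\left(\left(C^{2} + 12 C\right) + C\right) + C\right) = 0 \left(\left(C^{2} + 13 C\right) + C\right) = 0 \left(C^{2} + 14 C\right) = 0$)
$Z{\left(14 \left(-21 - 1\right) \right)} - t = 0 - -1088073 = 0 + 1088073 = 1088073$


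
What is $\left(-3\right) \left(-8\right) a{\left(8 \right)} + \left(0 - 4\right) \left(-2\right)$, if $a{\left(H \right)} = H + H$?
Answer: $392$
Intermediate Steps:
$a{\left(H \right)} = 2 H$
$\left(-3\right) \left(-8\right) a{\left(8 \right)} + \left(0 - 4\right) \left(-2\right) = \left(-3\right) \left(-8\right) 2 \cdot 8 + \left(0 - 4\right) \left(-2\right) = 24 \cdot 16 - -8 = 384 + 8 = 392$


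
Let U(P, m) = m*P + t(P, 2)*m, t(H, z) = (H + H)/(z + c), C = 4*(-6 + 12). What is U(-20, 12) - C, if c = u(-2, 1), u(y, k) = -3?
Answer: 216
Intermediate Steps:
C = 24 (C = 4*6 = 24)
c = -3
t(H, z) = 2*H/(-3 + z) (t(H, z) = (H + H)/(z - 3) = (2*H)/(-3 + z) = 2*H/(-3 + z))
U(P, m) = -P*m (U(P, m) = m*P + (2*P/(-3 + 2))*m = P*m + (2*P/(-1))*m = P*m + (2*P*(-1))*m = P*m + (-2*P)*m = P*m - 2*P*m = -P*m)
U(-20, 12) - C = -1*(-20)*12 - 1*24 = 240 - 24 = 216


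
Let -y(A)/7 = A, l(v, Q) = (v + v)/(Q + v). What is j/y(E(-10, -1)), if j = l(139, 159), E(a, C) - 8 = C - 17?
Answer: 139/10430 ≈ 0.013327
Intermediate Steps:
l(v, Q) = 2*v/(Q + v) (l(v, Q) = (2*v)/(Q + v) = 2*v/(Q + v))
E(a, C) = -9 + C (E(a, C) = 8 + (C - 17) = 8 + (-17 + C) = -9 + C)
j = 139/149 (j = 2*139/(159 + 139) = 2*139/298 = 2*139*(1/298) = 139/149 ≈ 0.93289)
y(A) = -7*A
j/y(E(-10, -1)) = 139/(149*((-7*(-9 - 1)))) = 139/(149*((-7*(-10)))) = (139/149)/70 = (139/149)*(1/70) = 139/10430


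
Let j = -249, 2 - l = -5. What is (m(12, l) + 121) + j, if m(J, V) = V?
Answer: -121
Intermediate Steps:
l = 7 (l = 2 - 1*(-5) = 2 + 5 = 7)
(m(12, l) + 121) + j = (7 + 121) - 249 = 128 - 249 = -121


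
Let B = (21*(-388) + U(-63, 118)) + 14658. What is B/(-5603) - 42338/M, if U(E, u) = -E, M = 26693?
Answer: -412672903/149560879 ≈ -2.7592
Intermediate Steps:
B = 6573 (B = (21*(-388) - 1*(-63)) + 14658 = (-8148 + 63) + 14658 = -8085 + 14658 = 6573)
B/(-5603) - 42338/M = 6573/(-5603) - 42338/26693 = 6573*(-1/5603) - 42338*1/26693 = -6573/5603 - 42338/26693 = -412672903/149560879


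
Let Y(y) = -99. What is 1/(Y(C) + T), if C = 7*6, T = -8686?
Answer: -1/8785 ≈ -0.00011383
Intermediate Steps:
C = 42
1/(Y(C) + T) = 1/(-99 - 8686) = 1/(-8785) = -1/8785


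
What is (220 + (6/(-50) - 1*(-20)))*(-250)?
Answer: -59970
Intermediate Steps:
(220 + (6/(-50) - 1*(-20)))*(-250) = (220 + (6*(-1/50) + 20))*(-250) = (220 + (-3/25 + 20))*(-250) = (220 + 497/25)*(-250) = (5997/25)*(-250) = -59970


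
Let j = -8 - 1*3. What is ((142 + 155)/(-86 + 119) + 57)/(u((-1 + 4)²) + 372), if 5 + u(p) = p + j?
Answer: 66/365 ≈ 0.18082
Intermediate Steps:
j = -11 (j = -8 - 3 = -11)
u(p) = -16 + p (u(p) = -5 + (p - 11) = -5 + (-11 + p) = -16 + p)
((142 + 155)/(-86 + 119) + 57)/(u((-1 + 4)²) + 372) = ((142 + 155)/(-86 + 119) + 57)/((-16 + (-1 + 4)²) + 372) = (297/33 + 57)/((-16 + 3²) + 372) = (297*(1/33) + 57)/((-16 + 9) + 372) = (9 + 57)/(-7 + 372) = 66/365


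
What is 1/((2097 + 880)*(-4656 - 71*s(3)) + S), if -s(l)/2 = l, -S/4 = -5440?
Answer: -1/12570950 ≈ -7.9548e-8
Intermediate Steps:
S = 21760 (S = -4*(-5440) = 21760)
s(l) = -2*l
1/((2097 + 880)*(-4656 - 71*s(3)) + S) = 1/((2097 + 880)*(-4656 - (-142)*3) + 21760) = 1/(2977*(-4656 - 71*(-6)) + 21760) = 1/(2977*(-4656 + 426) + 21760) = 1/(2977*(-4230) + 21760) = 1/(-12592710 + 21760) = 1/(-12570950) = -1/12570950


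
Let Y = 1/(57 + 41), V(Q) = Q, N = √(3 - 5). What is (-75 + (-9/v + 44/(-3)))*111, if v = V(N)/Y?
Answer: -9953 + 999*I*√2/196 ≈ -9953.0 + 7.2082*I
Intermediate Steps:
N = I*√2 (N = √(-2) = I*√2 ≈ 1.4142*I)
Y = 1/98 ≈ 0.010204
v = 98*I*√2 (v = (I*√2)/(1/98) = (I*√2)*98 = 98*I*√2 ≈ 138.59*I)
(-75 + (-9/v + 44/(-3)))*111 = (-75 + (-9*(-I*√2/196) + 44/(-3)))*111 = (-75 + (-(-9)*I*√2/196 + 44*(-⅓)))*111 = (-75 + (9*I*√2/196 - 44/3))*111 = (-75 + (-44/3 + 9*I*√2/196))*111 = (-269/3 + 9*I*√2/196)*111 = -9953 + 999*I*√2/196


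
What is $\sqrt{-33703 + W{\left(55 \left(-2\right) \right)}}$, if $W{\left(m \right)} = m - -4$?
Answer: $i \sqrt{33809} \approx 183.87 i$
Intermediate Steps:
$W{\left(m \right)} = 4 + m$ ($W{\left(m \right)} = m + 4 = 4 + m$)
$\sqrt{-33703 + W{\left(55 \left(-2\right) \right)}} = \sqrt{-33703 + \left(4 + 55 \left(-2\right)\right)} = \sqrt{-33703 + \left(4 - 110\right)} = \sqrt{-33703 - 106} = \sqrt{-33809} = i \sqrt{33809}$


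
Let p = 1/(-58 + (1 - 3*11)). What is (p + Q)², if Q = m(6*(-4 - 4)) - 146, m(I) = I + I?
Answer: 474411961/8100 ≈ 58569.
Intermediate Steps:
m(I) = 2*I
p = -1/90 (p = 1/(-58 + (1 - 33)) = 1/(-58 - 32) = 1/(-90) = -1/90 ≈ -0.011111)
Q = -242 (Q = 2*(6*(-4 - 4)) - 146 = 2*(6*(-8)) - 146 = 2*(-48) - 146 = -96 - 146 = -242)
(p + Q)² = (-1/90 - 242)² = (-21781/90)² = 474411961/8100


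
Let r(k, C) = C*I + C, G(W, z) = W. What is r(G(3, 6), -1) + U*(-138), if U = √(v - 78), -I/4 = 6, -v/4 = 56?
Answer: 23 - 138*I*√302 ≈ 23.0 - 2398.2*I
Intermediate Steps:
v = -224 (v = -4*56 = -224)
I = -24 (I = -4*6 = -24)
r(k, C) = -23*C (r(k, C) = C*(-24) + C = -24*C + C = -23*C)
U = I*√302 (U = √(-224 - 78) = √(-302) = I*√302 ≈ 17.378*I)
r(G(3, 6), -1) + U*(-138) = -23*(-1) + (I*√302)*(-138) = 23 - 138*I*√302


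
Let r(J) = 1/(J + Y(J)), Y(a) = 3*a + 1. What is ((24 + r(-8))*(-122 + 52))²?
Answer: 2705040100/961 ≈ 2.8148e+6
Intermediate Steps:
Y(a) = 1 + 3*a
r(J) = 1/(1 + 4*J) (r(J) = 1/(J + (1 + 3*J)) = 1/(1 + 4*J))
((24 + r(-8))*(-122 + 52))² = ((24 + 1/(1 + 4*(-8)))*(-122 + 52))² = ((24 + 1/(1 - 32))*(-70))² = ((24 + 1/(-31))*(-70))² = ((24 - 1/31)*(-70))² = ((743/31)*(-70))² = (-52010/31)² = 2705040100/961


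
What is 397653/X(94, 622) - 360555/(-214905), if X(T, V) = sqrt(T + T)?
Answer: 24037/14327 + 397653*sqrt(47)/94 ≈ 29004.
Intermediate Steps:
X(T, V) = sqrt(2)*sqrt(T) (X(T, V) = sqrt(2*T) = sqrt(2)*sqrt(T))
397653/X(94, 622) - 360555/(-214905) = 397653/((sqrt(2)*sqrt(94))) - 360555/(-214905) = 397653/((2*sqrt(47))) - 360555*(-1/214905) = 397653*(sqrt(47)/94) + 24037/14327 = 397653*sqrt(47)/94 + 24037/14327 = 24037/14327 + 397653*sqrt(47)/94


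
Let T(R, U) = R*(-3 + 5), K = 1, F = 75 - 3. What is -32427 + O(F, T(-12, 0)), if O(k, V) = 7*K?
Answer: -32420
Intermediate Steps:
F = 72
T(R, U) = 2*R (T(R, U) = R*2 = 2*R)
O(k, V) = 7 (O(k, V) = 7*1 = 7)
-32427 + O(F, T(-12, 0)) = -32427 + 7 = -32420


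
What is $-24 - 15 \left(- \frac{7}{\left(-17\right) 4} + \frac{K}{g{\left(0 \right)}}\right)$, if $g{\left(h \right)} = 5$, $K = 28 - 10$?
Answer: $- \frac{5409}{68} \approx -79.544$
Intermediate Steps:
$K = 18$
$-24 - 15 \left(- \frac{7}{\left(-17\right) 4} + \frac{K}{g{\left(0 \right)}}\right) = -24 - 15 \left(- \frac{7}{\left(-17\right) 4} + \frac{18}{5}\right) = -24 - 15 \left(- \frac{7}{-68} + 18 \cdot \frac{1}{5}\right) = -24 - 15 \left(\left(-7\right) \left(- \frac{1}{68}\right) + \frac{18}{5}\right) = -24 - 15 \left(\frac{7}{68} + \frac{18}{5}\right) = -24 - \frac{3777}{68} = - \frac{5409}{68}$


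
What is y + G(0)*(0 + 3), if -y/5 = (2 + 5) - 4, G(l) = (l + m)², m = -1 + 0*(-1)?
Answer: -12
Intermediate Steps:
m = -1 (m = -1 + 0 = -1)
G(l) = (-1 + l)² (G(l) = (l - 1)² = (-1 + l)²)
y = -15 (y = -5*((2 + 5) - 4) = -5*(7 - 4) = -5*3 = -15)
y + G(0)*(0 + 3) = -15 + (-1 + 0)²*(0 + 3) = -15 + (-1)²*3 = -15 + 1*3 = -15 + 3 = -12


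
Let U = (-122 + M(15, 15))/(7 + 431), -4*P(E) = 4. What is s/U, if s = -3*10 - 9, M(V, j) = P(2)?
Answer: 5694/41 ≈ 138.88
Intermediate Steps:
P(E) = -1 (P(E) = -1/4*4 = -1)
M(V, j) = -1
s = -39 (s = -30 - 9 = -39)
U = -41/146 (U = (-122 - 1)/(7 + 431) = -123/438 = -123*1/438 = -41/146 ≈ -0.28082)
s/U = -39/(-41/146) = -39*(-146/41) = 5694/41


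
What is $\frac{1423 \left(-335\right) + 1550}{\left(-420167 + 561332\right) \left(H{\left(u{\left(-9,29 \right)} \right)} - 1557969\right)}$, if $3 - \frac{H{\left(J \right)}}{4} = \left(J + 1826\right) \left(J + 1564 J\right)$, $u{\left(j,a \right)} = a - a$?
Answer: $\frac{10559}{4887311109} \approx 2.1605 \cdot 10^{-6}$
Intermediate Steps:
$u{\left(j,a \right)} = 0$
$H{\left(J \right)} = 12 - 6260 J \left(1826 + J\right)$ ($H{\left(J \right)} = 12 - 4 \left(J + 1826\right) \left(J + 1564 J\right) = 12 - 4 \left(1826 + J\right) 1565 J = 12 - 4 \cdot 1565 J \left(1826 + J\right) = 12 - 6260 J \left(1826 + J\right)$)
$\frac{1423 \left(-335\right) + 1550}{\left(-420167 + 561332\right) \left(H{\left(u{\left(-9,29 \right)} \right)} - 1557969\right)} = \frac{1423 \left(-335\right) + 1550}{\left(-420167 + 561332\right) \left(\left(12 - 0 - 6260 \cdot 0^{2}\right) - 1557969\right)} = \frac{-476705 + 1550}{141165 \left(\left(12 + 0 - 0\right) - 1557969\right)} = - \frac{475155}{141165 \left(\left(12 + 0 + 0\right) - 1557969\right)} = - \frac{475155}{141165 \left(12 - 1557969\right)} = - \frac{475155}{141165 \left(-1557957\right)} = - \frac{475155}{-219928999905} = \left(-475155\right) \left(- \frac{1}{219928999905}\right) = \frac{10559}{4887311109}$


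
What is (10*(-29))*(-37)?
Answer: 10730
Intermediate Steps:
(10*(-29))*(-37) = -290*(-37) = 10730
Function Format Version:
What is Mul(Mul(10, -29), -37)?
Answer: 10730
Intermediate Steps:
Mul(Mul(10, -29), -37) = Mul(-290, -37) = 10730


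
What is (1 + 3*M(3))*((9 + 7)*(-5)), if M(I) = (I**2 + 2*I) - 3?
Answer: -2960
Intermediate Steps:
M(I) = -3 + I**2 + 2*I
(1 + 3*M(3))*((9 + 7)*(-5)) = (1 + 3*(-3 + 3**2 + 2*3))*((9 + 7)*(-5)) = (1 + 3*(-3 + 9 + 6))*(16*(-5)) = (1 + 3*12)*(-80) = (1 + 36)*(-80) = 37*(-80) = -2960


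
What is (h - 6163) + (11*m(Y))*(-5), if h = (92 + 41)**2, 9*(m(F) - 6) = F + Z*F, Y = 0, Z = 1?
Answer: 11196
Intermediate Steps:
m(F) = 6 + 2*F/9 (m(F) = 6 + (F + 1*F)/9 = 6 + (F + F)/9 = 6 + (2*F)/9 = 6 + 2*F/9)
h = 17689 (h = 133**2 = 17689)
(h - 6163) + (11*m(Y))*(-5) = (17689 - 6163) + (11*(6 + (2/9)*0))*(-5) = 11526 + (11*(6 + 0))*(-5) = 11526 + (11*6)*(-5) = 11526 + 66*(-5) = 11526 - 330 = 11196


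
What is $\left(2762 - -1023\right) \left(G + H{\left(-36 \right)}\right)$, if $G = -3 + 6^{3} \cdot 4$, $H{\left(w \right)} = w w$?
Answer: $8164245$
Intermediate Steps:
$H{\left(w \right)} = w^{2}$
$G = 861$ ($G = -3 + 216 \cdot 4 = -3 + 864 = 861$)
$\left(2762 - -1023\right) \left(G + H{\left(-36 \right)}\right) = \left(2762 - -1023\right) \left(861 + \left(-36\right)^{2}\right) = \left(2762 + 1023\right) \left(861 + 1296\right) = 3785 \cdot 2157 = 8164245$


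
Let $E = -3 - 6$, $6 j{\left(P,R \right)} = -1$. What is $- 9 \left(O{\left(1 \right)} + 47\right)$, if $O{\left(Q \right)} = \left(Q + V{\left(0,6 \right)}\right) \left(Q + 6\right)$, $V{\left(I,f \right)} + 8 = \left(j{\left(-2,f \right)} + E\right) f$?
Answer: $3483$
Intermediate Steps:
$j{\left(P,R \right)} = - \frac{1}{6}$ ($j{\left(P,R \right)} = \frac{1}{6} \left(-1\right) = - \frac{1}{6}$)
$E = -9$ ($E = -3 - 6 = -9$)
$V{\left(I,f \right)} = -8 - \frac{55 f}{6}$ ($V{\left(I,f \right)} = -8 + \left(- \frac{1}{6} - 9\right) f = -8 - \frac{55 f}{6}$)
$O{\left(Q \right)} = \left(-63 + Q\right) \left(6 + Q\right)$ ($O{\left(Q \right)} = \left(Q - 63\right) \left(Q + 6\right) = \left(Q - 63\right) \left(6 + Q\right) = \left(-63 + Q\right) \left(6 + Q\right)$)
$- 9 \left(O{\left(1 \right)} + 47\right) = - 9 \left(\left(-378 + 1^{2} - 57\right) + 47\right) = - 9 \left(\left(-378 + 1 - 57\right) + 47\right) = - 9 \left(-434 + 47\right) = \left(-9\right) \left(-387\right) = 3483$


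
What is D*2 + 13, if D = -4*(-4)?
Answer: 45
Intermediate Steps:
D = 16
D*2 + 13 = 16*2 + 13 = 32 + 13 = 45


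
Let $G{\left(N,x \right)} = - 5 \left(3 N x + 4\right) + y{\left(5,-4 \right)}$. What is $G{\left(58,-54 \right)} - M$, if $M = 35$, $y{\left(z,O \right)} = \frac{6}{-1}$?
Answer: $46919$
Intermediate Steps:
$y{\left(z,O \right)} = -6$ ($y{\left(z,O \right)} = 6 \left(-1\right) = -6$)
$G{\left(N,x \right)} = -26 - 15 N x$ ($G{\left(N,x \right)} = - 5 \left(3 N x + 4\right) - 6 = - 5 \left(4 + 3 N x\right) - 6 = \left(-20 - 15 N x\right) - 6 = -26 - 15 N x$)
$G{\left(58,-54 \right)} - M = \left(-26 - 870 \left(-54\right)\right) - 35 = \left(-26 + 46980\right) - 35 = 46954 - 35 = 46919$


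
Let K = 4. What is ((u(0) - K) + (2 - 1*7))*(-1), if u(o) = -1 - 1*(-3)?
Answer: 7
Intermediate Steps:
u(o) = 2 (u(o) = -1 + 3 = 2)
((u(0) - K) + (2 - 1*7))*(-1) = ((2 - 1*4) + (2 - 1*7))*(-1) = ((2 - 4) + (2 - 7))*(-1) = (-2 - 5)*(-1) = -7*(-1) = 7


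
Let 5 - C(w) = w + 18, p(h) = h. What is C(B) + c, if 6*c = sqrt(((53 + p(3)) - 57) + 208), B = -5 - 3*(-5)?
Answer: -23 + sqrt(23)/2 ≈ -20.602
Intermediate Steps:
B = 10 (B = -5 + 15 = 10)
C(w) = -13 - w (C(w) = 5 - (w + 18) = 5 - (18 + w) = 5 + (-18 - w) = -13 - w)
c = sqrt(23)/2 (c = sqrt(((53 + 3) - 57) + 208)/6 = sqrt((56 - 57) + 208)/6 = sqrt(-1 + 208)/6 = sqrt(207)/6 = (3*sqrt(23))/6 = sqrt(23)/2 ≈ 2.3979)
C(B) + c = (-13 - 1*10) + sqrt(23)/2 = (-13 - 10) + sqrt(23)/2 = -23 + sqrt(23)/2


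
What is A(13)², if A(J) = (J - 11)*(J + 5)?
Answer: 1296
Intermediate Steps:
A(J) = (-11 + J)*(5 + J)
A(13)² = (-55 + 13² - 6*13)² = (-55 + 169 - 78)² = 36² = 1296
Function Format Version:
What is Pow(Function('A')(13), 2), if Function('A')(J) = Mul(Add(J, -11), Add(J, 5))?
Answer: 1296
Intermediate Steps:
Function('A')(J) = Mul(Add(-11, J), Add(5, J))
Pow(Function('A')(13), 2) = Pow(Add(-55, Pow(13, 2), Mul(-6, 13)), 2) = Pow(Add(-55, 169, -78), 2) = Pow(36, 2) = 1296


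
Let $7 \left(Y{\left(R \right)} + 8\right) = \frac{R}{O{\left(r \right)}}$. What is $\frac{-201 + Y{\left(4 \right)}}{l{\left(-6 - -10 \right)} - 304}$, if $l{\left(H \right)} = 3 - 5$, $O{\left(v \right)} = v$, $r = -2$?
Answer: $\frac{1465}{2142} \approx 0.68394$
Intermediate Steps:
$l{\left(H \right)} = -2$
$Y{\left(R \right)} = -8 - \frac{R}{14}$ ($Y{\left(R \right)} = -8 + \frac{R \frac{1}{-2}}{7} = -8 + \frac{R \left(- \frac{1}{2}\right)}{7} = -8 + \frac{\left(- \frac{1}{2}\right) R}{7} = -8 - \frac{R}{14}$)
$\frac{-201 + Y{\left(4 \right)}}{l{\left(-6 - -10 \right)} - 304} = \frac{-201 - \frac{58}{7}}{-2 - 304} = \frac{-201 - \frac{58}{7}}{-306} = \left(-201 - \frac{58}{7}\right) \left(- \frac{1}{306}\right) = \left(- \frac{1465}{7}\right) \left(- \frac{1}{306}\right) = \frac{1465}{2142}$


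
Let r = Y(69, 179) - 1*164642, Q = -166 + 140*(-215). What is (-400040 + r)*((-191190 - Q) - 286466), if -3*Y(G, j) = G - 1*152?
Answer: 252620702190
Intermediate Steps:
Q = -30266 (Q = -166 - 30100 = -30266)
Y(G, j) = 152/3 - G/3 (Y(G, j) = -(G - 1*152)/3 = -(G - 152)/3 = -(-152 + G)/3 = 152/3 - G/3)
r = -493843/3 (r = (152/3 - ⅓*69) - 1*164642 = (152/3 - 23) - 164642 = 83/3 - 164642 = -493843/3 ≈ -1.6461e+5)
(-400040 + r)*((-191190 - Q) - 286466) = (-400040 - 493843/3)*((-191190 - 1*(-30266)) - 286466) = -1693963*((-191190 + 30266) - 286466)/3 = -1693963*(-160924 - 286466)/3 = -1693963/3*(-447390) = 252620702190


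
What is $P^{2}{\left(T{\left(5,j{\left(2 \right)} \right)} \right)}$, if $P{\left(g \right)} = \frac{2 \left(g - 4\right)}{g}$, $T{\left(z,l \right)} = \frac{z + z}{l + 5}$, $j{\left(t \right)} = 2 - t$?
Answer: $4$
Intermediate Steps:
$T{\left(z,l \right)} = \frac{2 z}{5 + l}$
$P{\left(g \right)} = \frac{-8 + 2 g}{g}$ ($P{\left(g \right)} = \frac{2 \left(-4 + g\right)}{g} = \frac{-8 + 2 g}{g}$)
$P^{2}{\left(T{\left(5,j{\left(2 \right)} \right)} \right)} = \left(2 - \frac{8}{2 \cdot 5 \frac{1}{5 + \left(2 - 2\right)}}\right)^{2} = \left(2 - \frac{8}{2 \cdot 5 \frac{1}{5 + 0}}\right)^{2} = \left(2 - \frac{8}{2 \cdot 5 \cdot \frac{1}{5}}\right)^{2} = \left(2 - \frac{8}{2}\right)^{2} = \left(2 - 4\right)^{2} = \left(-2\right)^{2} = 4$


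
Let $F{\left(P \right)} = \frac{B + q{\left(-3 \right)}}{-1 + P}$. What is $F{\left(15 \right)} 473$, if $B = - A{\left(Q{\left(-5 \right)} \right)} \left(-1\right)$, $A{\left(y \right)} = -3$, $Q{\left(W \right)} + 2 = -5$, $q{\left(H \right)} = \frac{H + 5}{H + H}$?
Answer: $- \frac{2365}{21} \approx -112.62$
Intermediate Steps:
$q{\left(H \right)} = \frac{5 + H}{2 H}$
$Q{\left(W \right)} = -7$ ($Q{\left(W \right)} = -2 - 5 = -7$)
$B = -3$ ($B = \left(-1\right) \left(-3\right) \left(-1\right) = 3 \left(-1\right) = -3$)
$F{\left(P \right)} = - \frac{10}{3 \left(-1 + P\right)}$ ($F{\left(P \right)} = \frac{-3 + \frac{5 - 3}{2 \left(-3\right)}}{-1 + P} = \frac{-3 + \frac{1}{2} \left(- \frac{1}{3}\right) 2}{-1 + P} = \frac{-3 - \frac{1}{3}}{-1 + P} = - \frac{10}{3 \left(-1 + P\right)}$)
$F{\left(15 \right)} 473 = - \frac{10}{-3 + 3 \cdot 15} \cdot 473 = - \frac{10}{-3 + 45} \cdot 473 = - \frac{10}{42} \cdot 473 = \left(-10\right) \frac{1}{42} \cdot 473 = \left(- \frac{5}{21}\right) 473 = - \frac{2365}{21}$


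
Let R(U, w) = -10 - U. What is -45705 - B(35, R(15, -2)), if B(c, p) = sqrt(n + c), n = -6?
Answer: -45705 - sqrt(29) ≈ -45710.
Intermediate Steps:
B(c, p) = sqrt(-6 + c)
-45705 - B(35, R(15, -2)) = -45705 - sqrt(-6 + 35) = -45705 - sqrt(29)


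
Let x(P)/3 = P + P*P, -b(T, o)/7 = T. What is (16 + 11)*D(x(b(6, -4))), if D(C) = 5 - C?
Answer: -139347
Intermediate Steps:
b(T, o) = -7*T
x(P) = 3*P + 3*P**2 (x(P) = 3*(P + P*P) = 3*(P + P**2) = 3*P + 3*P**2)
(16 + 11)*D(x(b(6, -4))) = (16 + 11)*(5 - 3*(-7*6)*(1 - 7*6)) = 27*(5 - 3*(-42)*(1 - 42)) = 27*(5 - 3*(-42)*(-41)) = 27*(5 - 1*5166) = 27*(5 - 5166) = 27*(-5161) = -139347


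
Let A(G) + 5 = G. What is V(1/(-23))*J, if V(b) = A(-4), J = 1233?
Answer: -11097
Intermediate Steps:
A(G) = -5 + G
V(b) = -9 (V(b) = -5 - 4 = -9)
V(1/(-23))*J = -9*1233 = -11097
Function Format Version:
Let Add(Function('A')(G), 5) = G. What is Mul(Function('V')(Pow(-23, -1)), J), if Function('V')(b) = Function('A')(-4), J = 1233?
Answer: -11097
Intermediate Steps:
Function('A')(G) = Add(-5, G)
Function('V')(b) = -9 (Function('V')(b) = Add(-5, -4) = -9)
Mul(Function('V')(Pow(-23, -1)), J) = Mul(-9, 1233) = -11097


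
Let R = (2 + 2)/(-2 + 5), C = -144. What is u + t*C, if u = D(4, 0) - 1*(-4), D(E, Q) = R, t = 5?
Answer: -2144/3 ≈ -714.67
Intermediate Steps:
R = 4/3 ≈ 1.3333
D(E, Q) = 4/3
u = 16/3 (u = 4/3 - 1*(-4) = 4/3 + 4 = 16/3 ≈ 5.3333)
u + t*C = 16/3 + 5*(-144) = 16/3 - 720 = -2144/3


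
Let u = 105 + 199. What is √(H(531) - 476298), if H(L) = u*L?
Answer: 21*I*√714 ≈ 561.14*I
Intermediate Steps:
u = 304
H(L) = 304*L
√(H(531) - 476298) = √(304*531 - 476298) = √(161424 - 476298) = √(-314874) = 21*I*√714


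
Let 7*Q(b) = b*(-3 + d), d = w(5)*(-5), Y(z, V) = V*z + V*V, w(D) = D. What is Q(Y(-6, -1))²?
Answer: 784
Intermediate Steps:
Y(z, V) = V² + V*z (Y(z, V) = V*z + V² = V² + V*z)
d = -25 (d = 5*(-5) = -25)
Q(b) = -4*b (Q(b) = (b*(-3 - 25))/7 = (b*(-28))/7 = (-28*b)/7 = -4*b)
Q(Y(-6, -1))² = (-(-4)*(-1 - 6))² = (-(-4)*(-7))² = (-4*7)² = (-28)² = 784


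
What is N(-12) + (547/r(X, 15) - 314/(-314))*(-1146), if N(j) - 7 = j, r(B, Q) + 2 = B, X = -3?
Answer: 621107/5 ≈ 1.2422e+5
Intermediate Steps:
r(B, Q) = -2 + B
N(j) = 7 + j
N(-12) + (547/r(X, 15) - 314/(-314))*(-1146) = (7 - 12) + (547/(-2 - 3) - 314/(-314))*(-1146) = -5 + (547/(-5) - 314*(-1/314))*(-1146) = -5 + (547*(-1/5) + 1)*(-1146) = -5 + (-547/5 + 1)*(-1146) = -5 - 542/5*(-1146) = -5 + 621132/5 = 621107/5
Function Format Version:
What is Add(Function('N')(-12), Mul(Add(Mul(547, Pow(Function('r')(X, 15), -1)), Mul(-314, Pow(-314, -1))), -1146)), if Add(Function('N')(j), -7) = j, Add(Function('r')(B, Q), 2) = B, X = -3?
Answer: Rational(621107, 5) ≈ 1.2422e+5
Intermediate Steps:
Function('r')(B, Q) = Add(-2, B)
Function('N')(j) = Add(7, j)
Add(Function('N')(-12), Mul(Add(Mul(547, Pow(Function('r')(X, 15), -1)), Mul(-314, Pow(-314, -1))), -1146)) = Add(Add(7, -12), Mul(Add(Mul(547, Pow(Add(-2, -3), -1)), Mul(-314, Pow(-314, -1))), -1146)) = Add(-5, Mul(Add(Mul(547, Pow(-5, -1)), Mul(-314, Rational(-1, 314))), -1146)) = Add(-5, Mul(Add(Mul(547, Rational(-1, 5)), 1), -1146)) = Add(-5, Mul(Add(Rational(-547, 5), 1), -1146)) = Add(-5, Mul(Rational(-542, 5), -1146)) = Add(-5, Rational(621132, 5)) = Rational(621107, 5)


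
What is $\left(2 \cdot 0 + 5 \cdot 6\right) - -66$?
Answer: $96$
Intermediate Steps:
$\left(2 \cdot 0 + 5 \cdot 6\right) - -66 = \left(0 + 30\right) + 66 = 30 + 66 = 96$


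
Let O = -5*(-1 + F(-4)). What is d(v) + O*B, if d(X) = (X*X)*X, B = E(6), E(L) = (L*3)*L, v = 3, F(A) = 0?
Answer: 567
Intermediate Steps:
O = 5 (O = -5*(-1 + 0) = -5*(-1) = 5)
E(L) = 3*L**2 (E(L) = (3*L)*L = 3*L**2)
B = 108 (B = 3*6**2 = 3*36 = 108)
d(X) = X**3 (d(X) = X**2*X = X**3)
d(v) + O*B = 3**3 + 5*108 = 27 + 540 = 567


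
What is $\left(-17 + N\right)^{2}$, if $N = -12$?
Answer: $841$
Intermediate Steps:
$\left(-17 + N\right)^{2} = \left(-17 - 12\right)^{2} = \left(-29\right)^{2} = 841$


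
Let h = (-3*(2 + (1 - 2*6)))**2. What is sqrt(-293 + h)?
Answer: 2*sqrt(109) ≈ 20.881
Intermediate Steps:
h = 729 (h = (-3*(2 + (1 - 12)))**2 = (-3*(2 - 11))**2 = (-3*(-9))**2 = 27**2 = 729)
sqrt(-293 + h) = sqrt(-293 + 729) = sqrt(436) = 2*sqrt(109)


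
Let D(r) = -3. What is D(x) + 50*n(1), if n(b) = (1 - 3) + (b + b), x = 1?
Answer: -3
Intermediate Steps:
n(b) = -2 + 2*b
D(x) + 50*n(1) = -3 + 50*(-2 + 2*1) = -3 + 50*(-2 + 2) = -3 + 50*0 = -3 + 0 = -3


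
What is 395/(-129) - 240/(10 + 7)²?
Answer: -145115/37281 ≈ -3.8925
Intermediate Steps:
395/(-129) - 240/(10 + 7)² = 395*(-1/129) - 240/(17²) = -395/129 - 240/289 = -145115/37281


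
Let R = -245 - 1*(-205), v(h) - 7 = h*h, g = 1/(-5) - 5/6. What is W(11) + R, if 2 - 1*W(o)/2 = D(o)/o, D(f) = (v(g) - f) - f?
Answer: -165661/4950 ≈ -33.467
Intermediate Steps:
g = -31/30 (g = 1*(-1/5) - 5*1/6 = -1/5 - 5/6 = -31/30 ≈ -1.0333)
v(h) = 7 + h**2 (v(h) = 7 + h*h = 7 + h**2)
R = -40 (R = -245 + 205 = -40)
D(f) = 7261/900 - 2*f (D(f) = ((7 + (-31/30)**2) - f) - f = ((7 + 961/900) - f) - f = (7261/900 - f) - f = 7261/900 - 2*f)
W(o) = 4 - 2*(7261/900 - 2*o)/o
W(11) + R = (8 - 7261/450/11) - 40 = (8 - 7261/450*1/11) - 40 = (8 - 7261/4950) - 40 = 32339/4950 - 40 = -165661/4950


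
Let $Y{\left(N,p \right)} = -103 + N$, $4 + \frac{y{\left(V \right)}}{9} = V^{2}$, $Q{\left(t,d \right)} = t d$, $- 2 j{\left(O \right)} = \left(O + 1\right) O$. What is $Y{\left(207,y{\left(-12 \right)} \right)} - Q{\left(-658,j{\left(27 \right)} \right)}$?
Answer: $-248620$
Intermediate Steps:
$j{\left(O \right)} = - \frac{O \left(1 + O\right)}{2}$ ($j{\left(O \right)} = - \frac{\left(O + 1\right) O}{2} = - \frac{\left(1 + O\right) O}{2} = - \frac{O \left(1 + O\right)}{2}$)
$Q{\left(t,d \right)} = d t$
$y{\left(V \right)} = -36 + 9 V^{2}$
$Y{\left(207,y{\left(-12 \right)} \right)} - Q{\left(-658,j{\left(27 \right)} \right)} = \left(-103 + 207\right) - \left(- \frac{1}{2}\right) 27 \left(1 + 27\right) \left(-658\right) = 104 - \left(- \frac{1}{2}\right) 27 \cdot 28 \left(-658\right) = 104 - \left(-378\right) \left(-658\right) = 104 - 248724 = -248620$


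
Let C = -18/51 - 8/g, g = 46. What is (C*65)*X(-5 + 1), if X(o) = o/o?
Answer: -13390/391 ≈ -34.246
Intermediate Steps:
X(o) = 1
C = -206/391 (C = -18/51 - 8/46 = -18*1/51 - 8*1/46 = -6/17 - 4/23 = -206/391 ≈ -0.52685)
(C*65)*X(-5 + 1) = -206/391*65*1 = -13390/391*1 = -13390/391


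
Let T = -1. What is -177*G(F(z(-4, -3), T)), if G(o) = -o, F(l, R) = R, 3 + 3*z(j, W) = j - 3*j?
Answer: -177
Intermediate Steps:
z(j, W) = -1 - 2*j/3 (z(j, W) = -1 + (j - 3*j)/3 = -1 + (-2*j)/3 = -1 - 2*j/3)
-177*G(F(z(-4, -3), T)) = -(-177)*(-1) = -177*1 = -177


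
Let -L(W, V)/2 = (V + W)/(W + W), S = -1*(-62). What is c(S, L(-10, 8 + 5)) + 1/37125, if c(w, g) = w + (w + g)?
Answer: 9229277/74250 ≈ 124.30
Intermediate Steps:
S = 62
L(W, V) = -(V + W)/W (L(W, V) = -2*(V + W)/(W + W) = -2*(V + W)/(2*W) = -2*(V + W)*1/(2*W) = -(V + W)/W)
c(w, g) = g + 2*w (c(w, g) = w + (g + w) = g + 2*w)
c(S, L(-10, 8 + 5)) + 1/37125 = ((-(8 + 5) - 1*(-10))/(-10) + 2*62) + 1/37125 = (-(-1*13 + 10)/10 + 124) + 1/37125 = (-(-13 + 10)/10 + 124) + 1/37125 = (-⅒*(-3) + 124) + 1/37125 = (3/10 + 124) + 1/37125 = 1243/10 + 1/37125 = 9229277/74250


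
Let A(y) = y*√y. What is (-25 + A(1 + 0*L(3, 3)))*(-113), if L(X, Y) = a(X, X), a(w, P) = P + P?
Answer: 2712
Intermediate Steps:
a(w, P) = 2*P
L(X, Y) = 2*X
A(y) = y^(3/2)
(-25 + A(1 + 0*L(3, 3)))*(-113) = (-25 + (1 + 0*(2*3))^(3/2))*(-113) = (-25 + (1 + 0*6)^(3/2))*(-113) = (-25 + (1 + 0)^(3/2))*(-113) = (-25 + 1^(3/2))*(-113) = (-25 + 1)*(-113) = -24*(-113) = 2712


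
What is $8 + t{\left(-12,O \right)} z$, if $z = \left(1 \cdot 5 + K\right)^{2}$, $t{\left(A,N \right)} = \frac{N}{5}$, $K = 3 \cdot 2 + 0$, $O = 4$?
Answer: $\frac{524}{5} \approx 104.8$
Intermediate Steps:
$K = 6$ ($K = 6 + 0 = 6$)
$t{\left(A,N \right)} = \frac{N}{5}$ ($t{\left(A,N \right)} = N \frac{1}{5} = \frac{N}{5}$)
$z = 121$ ($z = \left(1 \cdot 5 + 6\right)^{2} = \left(5 + 6\right)^{2} = 11^{2} = 121$)
$8 + t{\left(-12,O \right)} z = 8 + \frac{1}{5} \cdot 4 \cdot 121 = 8 + \frac{4}{5} \cdot 121 = 8 + \frac{484}{5} = \frac{524}{5}$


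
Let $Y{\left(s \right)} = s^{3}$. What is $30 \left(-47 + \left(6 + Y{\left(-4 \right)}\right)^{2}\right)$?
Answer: $99510$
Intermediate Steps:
$30 \left(-47 + \left(6 + Y{\left(-4 \right)}\right)^{2}\right) = 30 \left(-47 + \left(6 + \left(-4\right)^{3}\right)^{2}\right) = 30 \left(-47 + \left(6 - 64\right)^{2}\right) = 30 \left(-47 + \left(-58\right)^{2}\right) = 30 \left(-47 + 3364\right) = 30 \cdot 3317 = 99510$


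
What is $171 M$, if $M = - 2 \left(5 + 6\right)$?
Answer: $-3762$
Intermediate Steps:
$M = -22$ ($M = \left(-2\right) 11 = -22$)
$171 M = 171 \left(-22\right) = -3762$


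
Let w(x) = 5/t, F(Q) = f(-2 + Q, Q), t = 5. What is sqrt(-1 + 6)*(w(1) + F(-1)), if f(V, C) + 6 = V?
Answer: -8*sqrt(5) ≈ -17.889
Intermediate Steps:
f(V, C) = -6 + V
F(Q) = -8 + Q (F(Q) = -6 + (-2 + Q) = -8 + Q)
w(x) = 1 (w(x) = 5/5 = 5*(1/5) = 1)
sqrt(-1 + 6)*(w(1) + F(-1)) = sqrt(-1 + 6)*(1 + (-8 - 1)) = sqrt(5)*(1 - 9) = sqrt(5)*(-8) = -8*sqrt(5)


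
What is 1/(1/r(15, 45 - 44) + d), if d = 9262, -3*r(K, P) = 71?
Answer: 71/657599 ≈ 0.00010797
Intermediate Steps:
r(K, P) = -71/3 (r(K, P) = -⅓*71 = -71/3)
1/(1/r(15, 45 - 44) + d) = 1/(1/(-71/3) + 9262) = 1/(-3/71 + 9262) = 1/(657599/71) = 71/657599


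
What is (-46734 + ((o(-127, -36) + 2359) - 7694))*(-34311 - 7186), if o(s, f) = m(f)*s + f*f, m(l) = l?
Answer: 1917202897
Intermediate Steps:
o(s, f) = f² + f*s (o(s, f) = f*s + f*f = f*s + f² = f² + f*s)
(-46734 + ((o(-127, -36) + 2359) - 7694))*(-34311 - 7186) = (-46734 + ((-36*(-36 - 127) + 2359) - 7694))*(-34311 - 7186) = (-46734 + ((-36*(-163) + 2359) - 7694))*(-41497) = (-46734 + ((5868 + 2359) - 7694))*(-41497) = (-46734 + (8227 - 7694))*(-41497) = (-46734 + 533)*(-41497) = -46201*(-41497) = 1917202897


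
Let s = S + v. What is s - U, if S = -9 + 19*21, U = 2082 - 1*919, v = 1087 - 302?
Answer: 12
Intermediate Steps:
v = 785
U = 1163 (U = 2082 - 919 = 1163)
S = 390 (S = -9 + 399 = 390)
s = 1175 (s = 390 + 785 = 1175)
s - U = 1175 - 1*1163 = 1175 - 1163 = 12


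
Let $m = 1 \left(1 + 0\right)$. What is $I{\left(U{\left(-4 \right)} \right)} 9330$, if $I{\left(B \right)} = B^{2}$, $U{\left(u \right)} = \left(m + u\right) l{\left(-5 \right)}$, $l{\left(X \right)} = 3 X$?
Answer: $18893250$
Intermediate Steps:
$m = 1$ ($m = 1 \cdot 1 = 1$)
$U{\left(u \right)} = -15 - 15 u$ ($U{\left(u \right)} = \left(1 + u\right) 3 \left(-5\right) = \left(1 + u\right) \left(-15\right) = -15 - 15 u$)
$I{\left(U{\left(-4 \right)} \right)} 9330 = \left(-15 - -60\right)^{2} \cdot 9330 = \left(-15 + 60\right)^{2} \cdot 9330 = 45^{2} \cdot 9330 = 2025 \cdot 9330 = 18893250$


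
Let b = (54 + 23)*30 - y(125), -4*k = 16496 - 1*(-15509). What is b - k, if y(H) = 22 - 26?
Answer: 41261/4 ≈ 10315.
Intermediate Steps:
y(H) = -4
k = -32005/4 (k = -(16496 - 1*(-15509))/4 = -(16496 + 15509)/4 = -¼*32005 = -32005/4 ≈ -8001.3)
b = 2314 (b = (54 + 23)*30 - 1*(-4) = 77*30 + 4 = 2310 + 4 = 2314)
b - k = 2314 - 1*(-32005/4) = 2314 + 32005/4 = 41261/4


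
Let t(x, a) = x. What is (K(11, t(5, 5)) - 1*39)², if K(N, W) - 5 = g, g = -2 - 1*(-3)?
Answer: 1089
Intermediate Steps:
g = 1 (g = -2 + 3 = 1)
K(N, W) = 6 (K(N, W) = 5 + 1 = 6)
(K(11, t(5, 5)) - 1*39)² = (6 - 1*39)² = (6 - 39)² = (-33)² = 1089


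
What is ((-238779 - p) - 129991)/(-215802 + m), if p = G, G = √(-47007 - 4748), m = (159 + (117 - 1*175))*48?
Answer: 184385/105477 + I*√51755/210954 ≈ 1.7481 + 0.0010784*I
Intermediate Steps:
m = 4848 (m = (159 + (117 - 175))*48 = (159 - 58)*48 = 101*48 = 4848)
G = I*√51755 (G = √(-51755) = I*√51755 ≈ 227.5*I)
p = I*√51755 ≈ 227.5*I
((-238779 - p) - 129991)/(-215802 + m) = ((-238779 - I*√51755) - 129991)/(-215802 + 4848) = ((-238779 - I*√51755) - 129991)/(-210954) = (-368770 - I*√51755)*(-1/210954) = 184385/105477 + I*√51755/210954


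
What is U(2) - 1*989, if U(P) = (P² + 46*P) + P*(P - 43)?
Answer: -975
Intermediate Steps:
U(P) = P² + 46*P + P*(-43 + P) (U(P) = (P² + 46*P) + P*(-43 + P) = P² + 46*P + P*(-43 + P))
U(2) - 1*989 = 2*(3 + 2*2) - 1*989 = 2*(3 + 4) - 989 = 2*7 - 989 = 14 - 989 = -975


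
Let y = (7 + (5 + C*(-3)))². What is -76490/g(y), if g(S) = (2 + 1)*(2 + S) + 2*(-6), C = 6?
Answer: -38245/51 ≈ -749.90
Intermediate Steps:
y = 36 (y = (7 + (5 + 6*(-3)))² = (7 + (5 - 18))² = (7 - 13)² = (-6)² = 36)
g(S) = -6 + 3*S (g(S) = 3*(2 + S) - 12 = (6 + 3*S) - 12 = -6 + 3*S)
-76490/g(y) = -76490/(-6 + 3*36) = -76490/(-6 + 108) = -76490/102 = -76490*1/102 = -38245/51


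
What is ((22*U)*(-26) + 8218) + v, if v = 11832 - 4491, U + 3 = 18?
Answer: 6979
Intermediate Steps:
U = 15 (U = -3 + 18 = 15)
v = 7341
((22*U)*(-26) + 8218) + v = ((22*15)*(-26) + 8218) + 7341 = (330*(-26) + 8218) + 7341 = (-8580 + 8218) + 7341 = -362 + 7341 = 6979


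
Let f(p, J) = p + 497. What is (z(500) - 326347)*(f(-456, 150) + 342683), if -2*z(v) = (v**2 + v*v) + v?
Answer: -197613630228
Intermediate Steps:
f(p, J) = 497 + p
z(v) = -v**2 - v/2 (z(v) = -((v**2 + v*v) + v)/2 = -((v**2 + v**2) + v)/2 = -(2*v**2 + v)/2 = -(v + 2*v**2)/2 = -v**2 - v/2)
(z(500) - 326347)*(f(-456, 150) + 342683) = (-1*500*(1/2 + 500) - 326347)*((497 - 456) + 342683) = (-1*500*1001/2 - 326347)*(41 + 342683) = (-250250 - 326347)*342724 = -576597*342724 = -197613630228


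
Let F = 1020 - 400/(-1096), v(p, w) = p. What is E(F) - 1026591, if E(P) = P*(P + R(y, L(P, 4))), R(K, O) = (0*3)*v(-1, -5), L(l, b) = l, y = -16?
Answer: 273157621/18769 ≈ 14554.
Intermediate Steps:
R(K, O) = 0 (R(K, O) = (0*3)*(-1) = 0*(-1) = 0)
F = 139790/137 (F = 1020 - 400*(-1)/1096 = 1020 - 1*(-50/137) = 1020 + 50/137 = 139790/137 ≈ 1020.4)
E(P) = P² (E(P) = P*(P + 0) = P*P = P²)
E(F) - 1026591 = (139790/137)² - 1026591 = 19541244100/18769 - 1026591 = 273157621/18769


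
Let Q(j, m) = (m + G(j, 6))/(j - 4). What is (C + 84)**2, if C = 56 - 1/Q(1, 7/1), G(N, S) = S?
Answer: 3323329/169 ≈ 19665.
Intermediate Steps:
Q(j, m) = (6 + m)/(-4 + j) (Q(j, m) = (m + 6)/(j - 4) = (6 + m)/(-4 + j))
C = 731/13 (C = 56 - 1/((6 + 7/1)/(-4 + 1)) = 56 - 1/((6 + 7*1)/(-3)) = 56 - 1/((-(6 + 7)/3)) = 56 - 1/((-1/3*13)) = 56 - 1/(-13/3) = 56 - 1*(-3/13) = 56 + 3/13 = 731/13 ≈ 56.231)
(C + 84)**2 = (731/13 + 84)**2 = (1823/13)**2 = 3323329/169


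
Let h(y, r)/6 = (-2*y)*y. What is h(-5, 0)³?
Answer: -27000000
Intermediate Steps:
h(y, r) = -12*y² (h(y, r) = 6*((-2*y)*y) = 6*(-2*y²) = -12*y²)
h(-5, 0)³ = (-12*(-5)²)³ = (-12*25)³ = (-300)³ = -27000000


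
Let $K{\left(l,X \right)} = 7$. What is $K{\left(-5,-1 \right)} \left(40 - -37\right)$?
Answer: $539$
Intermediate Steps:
$K{\left(-5,-1 \right)} \left(40 - -37\right) = 7 \left(40 - -37\right) = 7 \left(40 + 37\right) = 7 \cdot 77 = 539$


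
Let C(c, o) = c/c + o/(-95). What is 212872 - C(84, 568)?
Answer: 20223313/95 ≈ 2.1288e+5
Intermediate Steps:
C(c, o) = 1 - o/95 (C(c, o) = 1 + o*(-1/95) = 1 - o/95)
212872 - C(84, 568) = 212872 - (1 - 1/95*568) = 212872 - (1 - 568/95) = 212872 - 1*(-473/95) = 212872 + 473/95 = 20223313/95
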